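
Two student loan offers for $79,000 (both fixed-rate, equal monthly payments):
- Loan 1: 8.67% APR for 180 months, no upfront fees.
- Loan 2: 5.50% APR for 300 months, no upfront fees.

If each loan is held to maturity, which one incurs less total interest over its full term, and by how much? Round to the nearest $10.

Loan 1: monthly rate = 8.67%/12 = 0.0072250; payment = 79,000 × 0.0072250 / (1 − (1+0.0072250)^−180) = $785.84.
Total interest on Loan 1 = 180 × $785.84 − $79,000 = $62,451.20.
Loan 2: at 5.50% the monthly rate is 0.0045833, so the payment is 79,000 × 0.0045833 / (1 − 1.0045833^−300) = $485.13.
Total interest on Loan 2 = 300 × $485.13 − $79,000 = $66,539.00.
Loan 1 is lower by $4,087.80.

Loan 1 by $4,090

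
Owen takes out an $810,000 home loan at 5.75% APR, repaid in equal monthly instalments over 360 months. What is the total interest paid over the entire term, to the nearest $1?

At 5.75% the monthly rate is 0.0047917, so the payment is 810,000 × 0.0047917 / (1 − 1.0047917^−360) = $4,726.94.
Total paid = 360 × $4,726.94 = $1,701,698.40; interest = $1,701,698.40 − $810,000 = $891,698.40.

$891,698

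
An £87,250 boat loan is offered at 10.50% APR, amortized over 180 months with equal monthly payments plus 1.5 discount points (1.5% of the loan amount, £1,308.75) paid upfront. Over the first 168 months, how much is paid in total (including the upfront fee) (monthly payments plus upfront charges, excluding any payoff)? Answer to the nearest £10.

At 10.50% the monthly rate is 0.0087500, so the payment is 87,250 × 0.0087500 / (1 − 1.0087500^−180) = £964.46.
Total outlay = 168 × £964.46 + £1,308.75 = £163,338.03.

£163,340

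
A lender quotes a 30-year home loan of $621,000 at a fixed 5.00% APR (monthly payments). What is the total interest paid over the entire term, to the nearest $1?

$579,118

At 5.00% the monthly rate is 0.0041667, so the payment is 621,000 × 0.0041667 / (1 − 1.0041667^−360) = $3,333.66.
Total paid = 360 × $3,333.66 = $1,200,117.60; interest = $1,200,117.60 − $621,000 = $579,117.60.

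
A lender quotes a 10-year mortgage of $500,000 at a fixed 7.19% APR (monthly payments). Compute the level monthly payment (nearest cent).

At 7.19% the monthly rate is 0.0059917, so the payment is 500,000 × 0.0059917 / (1 − 1.0059917^−120) = $5,854.50.

$5,854.50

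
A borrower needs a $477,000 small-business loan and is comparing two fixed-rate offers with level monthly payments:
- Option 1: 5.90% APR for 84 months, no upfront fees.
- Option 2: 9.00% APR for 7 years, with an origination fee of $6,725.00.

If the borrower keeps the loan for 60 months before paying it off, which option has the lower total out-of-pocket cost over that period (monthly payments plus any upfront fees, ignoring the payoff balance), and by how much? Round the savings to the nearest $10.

Option 1: at 5.90% the monthly rate is 0.0049167, so the payment is 477,000 × 0.0049167 / (1 − 1.0049167^−84) = $6,945.44.
Option 2: monthly rate = 9%/12 = 0.0075000; payment = 477,000 × 0.0075000 / (1 − (1+0.0075000)^−84) = $7,674.49.
Over 60 months: Option 1 costs 60 × $6,945.44 = $416,726.40; Option 2 costs 60 × $7,674.49 + $6,725.00 = $467,194.40.
Option 1 is cheaper by $467,194.40 − $416,726.40 = $50,468.00.

Option 1 by $50,470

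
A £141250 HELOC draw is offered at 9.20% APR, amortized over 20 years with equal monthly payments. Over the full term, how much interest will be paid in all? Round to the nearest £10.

£168,130

At 9.20% the monthly rate is 0.0076667, so the payment is 141,250 × 0.0076667 / (1 − 1.0076667^−240) = £1,289.09.
Total paid = 240 × £1,289.09 = £309,381.60; interest = £309,381.60 − £141,250 = £168,131.60.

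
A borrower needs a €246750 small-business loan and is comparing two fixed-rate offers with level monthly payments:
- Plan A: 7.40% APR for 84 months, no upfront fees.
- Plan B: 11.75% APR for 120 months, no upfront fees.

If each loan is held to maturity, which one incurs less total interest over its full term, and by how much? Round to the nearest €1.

Plan A by €103,655

Plan A: at 7.40% the monthly rate is 0.0061667, so the payment is 246,750 × 0.0061667 / (1 − 1.0061667^−84) = €3,772.55.
Total interest on Plan A = 84 × €3,772.55 − €246,750 = €70,144.20.
Plan B: monthly rate = 11.75%/12 = 0.0097917; payment = 246,750 × 0.0097917 / (1 − (1+0.0097917)^−120) = €3,504.58.
Total interest on Plan B = 120 × €3,504.58 − €246,750 = €173,799.60.
Plan A is lower by €103,655.40.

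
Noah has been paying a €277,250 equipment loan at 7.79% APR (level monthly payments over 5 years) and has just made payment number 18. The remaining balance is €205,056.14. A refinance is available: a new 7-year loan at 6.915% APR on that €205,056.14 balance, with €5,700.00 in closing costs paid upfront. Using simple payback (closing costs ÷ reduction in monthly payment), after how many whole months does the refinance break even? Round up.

Current payment = 277,250 × 7.79%/12 / (1 − (1+0.0064917)^−60) = €5,593.81.
Refinanced payment = 205,056.14 × 0.0057625 / (1 − (1+0.0057625)^−84) = €3,086.33.
Monthly savings = €5,593.81 − €3,086.33 = €2,507.48.
Break-even = €5,700.00 / €2,507.48 = 2.27 → 3 months.

3 months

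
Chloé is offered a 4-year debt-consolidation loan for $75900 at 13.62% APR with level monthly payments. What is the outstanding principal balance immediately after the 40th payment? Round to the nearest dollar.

With monthly rate i = 13.62%/12 = 0.0113500, the balance after k of n payments is P · [(1+i)^n − (1+i)^k] / [(1+i)^n − 1].
(1+0.0113500)^48 = 1.71898063 and (1+0.0113500)^40 = 1.57057671, so the balance is 75,900 × (1.71898063 − 1.57057671) / (1.71898063 − 1) = $15,666.43.

$15,666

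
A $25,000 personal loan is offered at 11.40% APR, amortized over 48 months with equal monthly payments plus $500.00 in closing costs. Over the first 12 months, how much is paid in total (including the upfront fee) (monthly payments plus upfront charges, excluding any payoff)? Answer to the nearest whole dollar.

$8,312

Monthly rate = 11.4%/12 = 0.0095000; payment = 25,000 × 0.0095000 / (1 − (1+0.0095000)^−48) = $651.01.
Total outlay = 12 × $651.01 + $500.00 = $8,312.12.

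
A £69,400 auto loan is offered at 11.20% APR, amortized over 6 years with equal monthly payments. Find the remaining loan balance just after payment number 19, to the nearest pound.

With monthly rate i = 11.2%/12 = 0.0093333, the balance after k of n payments is P · [(1+i)^n − (1+i)^k] / [(1+i)^n − 1].
(1+0.0093333)^72 = 1.95205639 and (1+0.0093333)^19 = 1.19304742, so the balance is 69,400 × (1.95205639 − 1.19304742) / (1.95205639 − 1) = £55,327.84.

£55,328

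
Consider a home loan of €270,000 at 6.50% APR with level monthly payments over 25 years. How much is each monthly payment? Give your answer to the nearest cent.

€1,823.06

Monthly rate = 6.5%/12 = 0.0054167; payment = 270,000 × 0.0054167 / (1 − (1+0.0054167)^−300) = €1,823.06.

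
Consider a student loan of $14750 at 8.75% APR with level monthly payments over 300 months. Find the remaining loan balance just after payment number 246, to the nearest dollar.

$5,397

With monthly rate i = 8.75%/12 = 0.0072917, the balance after k of n payments is P · [(1+i)^n − (1+i)^k] / [(1+i)^n − 1].
(1+0.0072917)^300 = 8.84244390 and (1+0.0072917)^246 = 5.97295574, so the balance is 14,750 × (8.84244390 − 5.97295574) / (8.84244390 − 1) = $5,396.91.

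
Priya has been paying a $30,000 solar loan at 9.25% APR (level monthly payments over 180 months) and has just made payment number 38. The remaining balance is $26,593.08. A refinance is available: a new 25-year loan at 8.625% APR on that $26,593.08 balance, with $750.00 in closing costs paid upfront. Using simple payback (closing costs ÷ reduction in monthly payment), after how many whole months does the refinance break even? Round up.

Current payment = 30,000 × 9.25%/12 / (1 − (1+0.0077083)^−180) = $308.76.
Refinanced payment = 26,593.08 × 0.0071875 / (1 − (1+0.0071875)^−300) = $216.38.
Monthly savings = $308.76 − $216.38 = $92.38.
Break-even = $750.00 / $92.38 = 8.12 → 9 months.

9 months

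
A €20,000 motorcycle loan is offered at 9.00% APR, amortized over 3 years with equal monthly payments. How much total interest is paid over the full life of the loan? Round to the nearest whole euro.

€2,896

At 9.00% the monthly rate is 0.0075000, so the payment is 20,000 × 0.0075000 / (1 − 1.0075000^−36) = €635.99.
Total paid = 36 × €635.99 = €22,895.64; interest = €22,895.64 − €20,000 = €2,895.64.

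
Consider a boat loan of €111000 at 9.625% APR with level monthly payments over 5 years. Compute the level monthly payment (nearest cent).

Monthly rate = 9.625%/12 = 0.0080208; payment = 111,000 × 0.0080208 / (1 − (1+0.0080208)^−60) = €2,337.99.

€2,337.99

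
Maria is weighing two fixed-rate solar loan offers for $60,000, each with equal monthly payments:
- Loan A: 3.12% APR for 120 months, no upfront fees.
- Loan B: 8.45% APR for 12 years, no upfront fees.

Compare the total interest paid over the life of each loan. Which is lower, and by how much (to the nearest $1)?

Loan A by $25,746

Loan A: monthly rate = 3.12%/12 = 0.0026000; payment = 60,000 × 0.0026000 / (1 − (1+0.0026000)^−120) = $582.69.
Total interest on Loan A = 120 × $582.69 − $60,000 = $9,922.80.
Loan B: monthly rate = 8.45%/12 = 0.0070417; payment = 60,000 × 0.0070417 / (1 − (1+0.0070417)^−144) = $664.37.
Total interest on Loan B = 144 × $664.37 − $60,000 = $35,669.28.
Loan A is lower by $25,746.48.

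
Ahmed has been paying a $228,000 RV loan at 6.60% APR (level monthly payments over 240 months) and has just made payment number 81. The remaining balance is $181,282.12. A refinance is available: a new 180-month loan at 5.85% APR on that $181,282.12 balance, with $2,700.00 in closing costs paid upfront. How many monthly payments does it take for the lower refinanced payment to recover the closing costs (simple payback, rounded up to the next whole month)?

Current payment = 228,000 × 6.6%/12 / (1 − (1+0.0055000)^−240) = $1,713.36.
Refinanced payment = 181,282.12 × 0.0048750 / (1 − (1+0.0048750)^−180) = $1,515.11.
Monthly savings = $1,713.36 − $1,515.11 = $198.25.
Break-even = $2,700.00 / $198.25 = 13.62 → 14 months.

14 months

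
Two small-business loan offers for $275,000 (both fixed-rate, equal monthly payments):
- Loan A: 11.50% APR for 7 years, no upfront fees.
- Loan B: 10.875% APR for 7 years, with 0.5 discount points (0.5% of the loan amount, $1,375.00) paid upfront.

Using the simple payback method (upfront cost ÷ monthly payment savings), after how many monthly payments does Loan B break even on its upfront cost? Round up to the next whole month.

16 months

Loan A: monthly rate = 11.5%/12 = 0.0095833; payment = 275,000 × 0.0095833 / (1 − (1+0.0095833)^−84) = $4,781.28.
Loan B: at 10.875% the monthly rate is 0.0090625, so the payment is 275,000 × 0.0090625 / (1 − 1.0090625^−84) = $4,690.62.
Monthly savings = $4,781.28 − $4,690.62 = $90.66.
Break-even = $1,375.00 / $90.66 = 15.17 → 16 months.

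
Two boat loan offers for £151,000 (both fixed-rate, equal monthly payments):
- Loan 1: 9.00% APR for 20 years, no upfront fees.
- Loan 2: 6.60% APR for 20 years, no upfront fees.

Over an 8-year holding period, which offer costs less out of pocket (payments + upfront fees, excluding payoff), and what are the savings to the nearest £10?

Loan 2 by £21,490

Loan 1: monthly rate = 9%/12 = 0.0075000; payment = 151,000 × 0.0075000 / (1 − (1+0.0075000)^−240) = £1,358.59.
Loan 2: monthly rate = 6.6%/12 = 0.0055000; payment = 151,000 × 0.0055000 / (1 − (1+0.0055000)^−240) = £1,134.72.
Over 96 months: Loan 1 costs 96 × £1,358.59 = £130,424.64; Loan 2 costs 96 × £1,134.72 = £108,933.12.
Loan 2 is cheaper by £130,424.64 − £108,933.12 = £21,491.52.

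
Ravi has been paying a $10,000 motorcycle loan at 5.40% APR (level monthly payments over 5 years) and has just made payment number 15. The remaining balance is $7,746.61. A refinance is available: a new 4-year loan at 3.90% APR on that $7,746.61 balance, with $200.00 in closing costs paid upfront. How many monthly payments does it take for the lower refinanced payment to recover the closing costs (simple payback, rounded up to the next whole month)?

Current payment = 10,000 × 5.4%/12 / (1 − (1+0.0045000)^−60) = $190.55.
Refinanced payment = 7,746.61 × 0.0032500 / (1 − (1+0.0032500)^−48) = $174.56.
Monthly savings = $190.55 − $174.56 = $15.99.
Break-even = $200.00 / $15.99 = 12.51 → 13 months.

13 months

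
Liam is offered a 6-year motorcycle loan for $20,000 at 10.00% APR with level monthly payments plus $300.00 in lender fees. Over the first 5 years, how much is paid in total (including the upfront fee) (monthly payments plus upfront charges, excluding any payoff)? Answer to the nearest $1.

At 10.00% the monthly rate is 0.0083333, so the payment is 20,000 × 0.0083333 / (1 − 1.0083333^−72) = $370.52.
Total outlay = 60 × $370.52 + $300.00 = $22,531.20.

$22,531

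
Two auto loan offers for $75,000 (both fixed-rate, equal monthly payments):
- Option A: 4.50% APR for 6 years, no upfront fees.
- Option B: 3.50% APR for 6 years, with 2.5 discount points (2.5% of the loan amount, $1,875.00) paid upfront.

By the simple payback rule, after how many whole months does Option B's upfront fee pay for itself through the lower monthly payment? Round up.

Option A: monthly rate = 4.5%/12 = 0.0037500; payment = 75,000 × 0.0037500 / (1 − (1+0.0037500)^−72) = $1,190.55.
Option B: monthly rate = 3.5%/12 = 0.0029167; payment = 75,000 × 0.0029167 / (1 − (1+0.0029167)^−72) = $1,156.38.
Monthly savings = $1,190.55 − $1,156.38 = $34.17.
Break-even = $1,875.00 / $34.17 = 54.87 → 55 months.

55 months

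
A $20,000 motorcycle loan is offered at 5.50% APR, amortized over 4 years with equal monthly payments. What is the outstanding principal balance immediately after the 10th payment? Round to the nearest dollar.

With monthly rate i = 5.5%/12 = 0.0045833, the balance after k of n payments is P · [(1+i)^n − (1+i)^k] / [(1+i)^n − 1].
(1+0.0045833)^48 = 1.24545057 and (1+0.0045833)^10 = 1.04679029, so the balance is 20,000 × (1.24545057 − 1.04679029) / (1.24545057 − 1) = $16,187.40.

$16,187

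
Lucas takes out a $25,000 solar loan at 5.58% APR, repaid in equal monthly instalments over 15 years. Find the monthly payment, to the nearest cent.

At 5.58% the monthly rate is 0.0046500, so the payment is 25,000 × 0.0046500 / (1 − 1.0046500^−180) = $205.33.

$205.33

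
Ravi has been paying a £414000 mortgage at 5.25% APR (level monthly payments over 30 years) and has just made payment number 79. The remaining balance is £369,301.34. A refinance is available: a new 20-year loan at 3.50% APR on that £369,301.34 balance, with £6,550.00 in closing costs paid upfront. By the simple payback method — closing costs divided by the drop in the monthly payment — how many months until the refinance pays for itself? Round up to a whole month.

Current payment = 414,000 × 5.25%/12 / (1 − (1+0.0043750)^−360) = £2,286.12.
Refinanced payment = 369,301.34 × 0.0029167 / (1 − (1+0.0029167)^−240) = £2,141.80.
Monthly savings = £2,286.12 − £2,141.80 = £144.32.
Break-even = £6,550.00 / £144.32 = 45.39 → 46 months.

46 months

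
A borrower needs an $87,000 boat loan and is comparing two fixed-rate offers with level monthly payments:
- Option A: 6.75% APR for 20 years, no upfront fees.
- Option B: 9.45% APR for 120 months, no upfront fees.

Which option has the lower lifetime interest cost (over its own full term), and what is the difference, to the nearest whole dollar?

Option B by $23,959

Option A: monthly rate = 6.75%/12 = 0.0056250; payment = 87,000 × 0.0056250 / (1 − (1+0.0056250)^−240) = $661.52.
Total interest on Option A = 240 × $661.52 − $87,000 = $71,764.80.
Option B: monthly rate = 9.45%/12 = 0.0078750; payment = 87,000 × 0.0078750 / (1 − (1+0.0078750)^−120) = $1,123.38.
Total interest on Option B = 120 × $1,123.38 − $87,000 = $47,805.60.
Option B is lower by $23,959.20.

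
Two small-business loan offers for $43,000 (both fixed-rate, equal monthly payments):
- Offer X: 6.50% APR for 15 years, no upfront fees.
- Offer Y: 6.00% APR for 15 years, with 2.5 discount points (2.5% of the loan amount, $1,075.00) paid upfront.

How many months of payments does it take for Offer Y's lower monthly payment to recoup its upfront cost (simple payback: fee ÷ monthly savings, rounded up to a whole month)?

Offer X: at 6.50% the monthly rate is 0.0054167, so the payment is 43,000 × 0.0054167 / (1 − 1.0054167^−180) = $374.58.
Offer Y: monthly rate = 6%/12 = 0.0050000; payment = 43,000 × 0.0050000 / (1 − (1+0.0050000)^−180) = $362.86.
Monthly savings = $374.58 − $362.86 = $11.72.
Break-even = $1,075.00 / $11.72 = 91.72 → 92 months.

92 months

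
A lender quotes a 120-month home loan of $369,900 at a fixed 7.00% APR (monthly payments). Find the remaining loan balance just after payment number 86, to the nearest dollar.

$132,108

With monthly rate i = 7%/12 = 0.0058333, the balance after k of n payments is P · [(1+i)^n − (1+i)^k] / [(1+i)^n − 1].
(1+0.0058333)^120 = 2.00966138 and (1+0.0058333)^86 = 1.64906612, so the balance is 369,900 × (2.00966138 − 1.64906612) / (2.00966138 − 1) = $132,107.84.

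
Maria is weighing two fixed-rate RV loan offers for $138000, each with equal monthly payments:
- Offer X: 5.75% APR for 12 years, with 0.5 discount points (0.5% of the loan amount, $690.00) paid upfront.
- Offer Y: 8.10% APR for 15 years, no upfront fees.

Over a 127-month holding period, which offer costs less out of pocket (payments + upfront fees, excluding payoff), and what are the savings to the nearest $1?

Offer X: at 5.75% the monthly rate is 0.0047917, so the payment is 138,000 × 0.0047917 / (1 − 1.0047917^−144) = $1,328.89.
Offer Y: monthly rate = 8.1%/12 = 0.0067500; payment = 138,000 × 0.0067500 / (1 − (1+0.0067500)^−180) = $1,326.78.
Over 127 months: Offer X costs 127 × $1,328.89 + $690.00 = $169,459.03; Offer Y costs 127 × $1,326.78 = $168,501.06.
Offer Y is cheaper by $169,459.03 − $168,501.06 = $957.97.

Offer Y by $958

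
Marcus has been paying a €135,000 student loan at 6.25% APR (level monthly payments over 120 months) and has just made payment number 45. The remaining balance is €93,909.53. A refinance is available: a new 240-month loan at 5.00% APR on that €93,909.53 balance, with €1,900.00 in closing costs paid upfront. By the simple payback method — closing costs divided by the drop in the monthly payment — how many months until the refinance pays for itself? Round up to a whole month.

3 months

Current payment = 135,000 × 6.25%/12 / (1 − (1+0.0052083)^−120) = €1,515.78.
Refinanced payment = 93,909.53 × 0.0041667 / (1 − (1+0.0041667)^−240) = €619.76.
Monthly savings = €1,515.78 − €619.76 = €896.02.
Break-even = €1,900.00 / €896.02 = 2.12 → 3 months.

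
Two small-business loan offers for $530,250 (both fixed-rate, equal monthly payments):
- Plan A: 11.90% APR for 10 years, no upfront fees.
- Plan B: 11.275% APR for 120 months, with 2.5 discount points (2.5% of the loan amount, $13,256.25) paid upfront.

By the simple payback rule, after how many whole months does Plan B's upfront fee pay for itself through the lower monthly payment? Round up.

Plan A: monthly rate = 11.9%/12 = 0.0099167; payment = 530,250 × 0.0099167 / (1 − (1+0.0099167)^−120) = $7,576.93.
Plan B: monthly rate = 11.275%/12 = 0.0093958; payment = 530,250 × 0.0093958 / (1 − (1+0.0093958)^−120) = $7,386.98.
Monthly savings = $7,576.93 − $7,386.98 = $189.95.
Break-even = $13,256.25 / $189.95 = 69.79 → 70 months.

70 months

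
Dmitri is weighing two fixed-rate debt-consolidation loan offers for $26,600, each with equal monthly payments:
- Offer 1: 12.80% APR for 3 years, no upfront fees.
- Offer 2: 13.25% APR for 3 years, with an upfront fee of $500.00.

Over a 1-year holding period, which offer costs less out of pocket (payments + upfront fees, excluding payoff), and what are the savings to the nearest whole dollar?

Offer 1 by $569

Offer 1: monthly rate = 12.8%/12 = 0.0106667; payment = 26,600 × 0.0106667 / (1 − (1+0.0106667)^−36) = $893.70.
Offer 2: monthly rate = 13.25%/12 = 0.0110417; payment = 26,600 × 0.0110417 / (1 − (1+0.0110417)^−36) = $899.47.
Over 12 months: Offer 1 costs 12 × $893.70 = $10,724.40; Offer 2 costs 12 × $899.47 + $500.00 = $11,293.64.
Offer 1 is cheaper by $11,293.64 − $10,724.40 = $569.24.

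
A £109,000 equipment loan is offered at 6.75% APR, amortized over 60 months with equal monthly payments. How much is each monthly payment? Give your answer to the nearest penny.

£2,145.50

At 6.75% the monthly rate is 0.0056250, so the payment is 109,000 × 0.0056250 / (1 − 1.0056250^−60) = £2,145.50.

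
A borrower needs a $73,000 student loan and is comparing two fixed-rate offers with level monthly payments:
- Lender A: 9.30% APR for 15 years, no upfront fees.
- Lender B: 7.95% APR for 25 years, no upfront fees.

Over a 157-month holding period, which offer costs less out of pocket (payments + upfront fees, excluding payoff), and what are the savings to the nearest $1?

Lender B by $30,221

Lender A: at 9.30% the monthly rate is 0.0077500, so the payment is 73,000 × 0.0077500 / (1 − 1.0077500^−180) = $753.50.
Lender B: at 7.95% the monthly rate is 0.0066250, so the payment is 73,000 × 0.0066250 / (1 − 1.0066250^−300) = $561.01.
Over 157 months: Lender A costs 157 × $753.50 = $118,299.50; Lender B costs 157 × $561.01 = $88,078.57.
Lender B is cheaper by $118,299.50 − $88,078.57 = $30,220.93.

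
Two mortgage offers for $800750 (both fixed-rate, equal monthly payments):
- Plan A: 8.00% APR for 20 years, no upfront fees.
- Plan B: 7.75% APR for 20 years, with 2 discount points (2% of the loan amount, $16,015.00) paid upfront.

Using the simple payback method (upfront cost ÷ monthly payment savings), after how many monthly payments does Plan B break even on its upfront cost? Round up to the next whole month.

Plan A: at 8.00% the monthly rate is 0.0066667, so the payment is 800,750 × 0.0066667 / (1 − 1.0066667^−240) = $6,697.79.
Plan B: monthly rate = 7.75%/12 = 0.0064583; payment = 800,750 × 0.0064583 / (1 − (1+0.0064583)^−240) = $6,573.75.
Monthly savings = $6,697.79 − $6,573.75 = $124.04.
Break-even = $16,015.00 / $124.04 = 129.11 → 130 months.

130 months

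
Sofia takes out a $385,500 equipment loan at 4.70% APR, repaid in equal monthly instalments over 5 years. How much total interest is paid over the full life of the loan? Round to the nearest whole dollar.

Monthly rate = 4.7%/12 = 0.0039167; payment = 385,500 × 0.0039167 / (1 − (1+0.0039167)^−60) = $7,222.00.
Total paid = 60 × $7,222.00 = $433,320.00; interest = $433,320.00 − $385,500 = $47,820.00.

$47,820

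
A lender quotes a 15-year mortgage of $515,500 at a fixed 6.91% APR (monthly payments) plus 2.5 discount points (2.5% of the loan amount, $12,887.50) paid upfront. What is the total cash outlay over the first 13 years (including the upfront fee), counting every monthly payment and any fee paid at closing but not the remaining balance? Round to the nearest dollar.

$731,667

At 6.91% the monthly rate is 0.0057583, so the payment is 515,500 × 0.0057583 / (1 − 1.0057583^−180) = $4,607.56.
Total outlay = 156 × $4,607.56 + $12,887.50 = $731,666.86.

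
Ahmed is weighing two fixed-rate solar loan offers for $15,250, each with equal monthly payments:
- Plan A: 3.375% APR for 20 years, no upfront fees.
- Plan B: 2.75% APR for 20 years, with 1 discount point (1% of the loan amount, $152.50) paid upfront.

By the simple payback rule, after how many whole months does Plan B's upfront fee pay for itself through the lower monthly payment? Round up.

Plan A: at 3.375% the monthly rate is 0.0028125, so the payment is 15,250 × 0.0028125 / (1 − 1.0028125^−240) = $87.47.
Plan B: monthly rate = 2.75%/12 = 0.0022917; payment = 15,250 × 0.0022917 / (1 − (1+0.0022917)^−240) = $82.68.
Monthly savings = $87.47 − $82.68 = $4.79.
Break-even = $152.50 / $4.79 = 31.84 → 32 months.

32 months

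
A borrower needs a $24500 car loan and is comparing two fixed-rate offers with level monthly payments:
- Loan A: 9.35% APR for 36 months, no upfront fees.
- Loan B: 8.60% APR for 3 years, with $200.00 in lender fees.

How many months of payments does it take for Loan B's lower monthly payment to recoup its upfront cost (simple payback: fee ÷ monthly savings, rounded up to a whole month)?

24 months

Loan A: monthly rate = 9.35%/12 = 0.0077917; payment = 24,500 × 0.0077917 / (1 − (1+0.0077917)^−36) = $783.09.
Loan B: monthly rate = 8.6%/12 = 0.0071667; payment = 24,500 × 0.0071667 / (1 − (1+0.0071667)^−36) = $774.54.
Monthly savings = $783.09 − $774.54 = $8.55.
Break-even = $200.00 / $8.55 = 23.39 → 24 months.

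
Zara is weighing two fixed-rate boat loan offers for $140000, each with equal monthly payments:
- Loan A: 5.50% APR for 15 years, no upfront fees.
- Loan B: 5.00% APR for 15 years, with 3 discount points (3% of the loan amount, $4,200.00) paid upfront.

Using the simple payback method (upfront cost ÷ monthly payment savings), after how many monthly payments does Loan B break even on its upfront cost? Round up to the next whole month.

115 months

Loan A: monthly rate = 5.5%/12 = 0.0045833; payment = 140,000 × 0.0045833 / (1 − (1+0.0045833)^−180) = $1,143.92.
Loan B: monthly rate = 5%/12 = 0.0041667; payment = 140,000 × 0.0041667 / (1 − (1+0.0041667)^−180) = $1,107.11.
Monthly savings = $1,143.92 − $1,107.11 = $36.81.
Break-even = $4,200.00 / $36.81 = 114.10 → 115 months.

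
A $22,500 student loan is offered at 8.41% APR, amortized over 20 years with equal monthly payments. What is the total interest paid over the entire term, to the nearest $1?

Monthly rate = 8.41%/12 = 0.0070083; payment = 22,500 × 0.0070083 / (1 − (1+0.0070083)^−240) = $193.98.
Total paid = 240 × $193.98 = $46,555.20; interest = $46,555.20 − $22,500 = $24,055.20.

$24,055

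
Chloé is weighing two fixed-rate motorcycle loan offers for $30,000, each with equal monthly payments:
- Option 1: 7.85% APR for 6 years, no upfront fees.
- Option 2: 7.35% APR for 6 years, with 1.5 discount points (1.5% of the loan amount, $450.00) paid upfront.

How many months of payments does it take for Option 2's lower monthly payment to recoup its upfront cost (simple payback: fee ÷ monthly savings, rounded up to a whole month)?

Option 1: monthly rate = 7.85%/12 = 0.0065417; payment = 30,000 × 0.0065417 / (1 − (1+0.0065417)^−72) = $523.80.
Option 2: at 7.35% the monthly rate is 0.0061250, so the payment is 30,000 × 0.0061250 / (1 − 1.0061250^−72) = $516.53.
Monthly savings = $523.80 − $516.53 = $7.27.
Break-even = $450.00 / $7.27 = 61.90 → 62 months.

62 months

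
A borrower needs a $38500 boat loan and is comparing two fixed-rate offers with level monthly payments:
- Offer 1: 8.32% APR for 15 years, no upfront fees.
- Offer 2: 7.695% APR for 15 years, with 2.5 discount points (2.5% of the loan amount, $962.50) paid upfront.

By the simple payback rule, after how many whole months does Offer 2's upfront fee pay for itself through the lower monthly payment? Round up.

70 months

Offer 1: at 8.32% the monthly rate is 0.0069333, so the payment is 38,500 × 0.0069333 / (1 − 1.0069333^−180) = $375.07.
Offer 2: at 7.695% the monthly rate is 0.0064125, so the payment is 38,500 × 0.0064125 / (1 − 1.0064125^−180) = $361.18.
Monthly savings = $375.07 − $361.18 = $13.89.
Break-even = $962.50 / $13.89 = 69.29 → 70 months.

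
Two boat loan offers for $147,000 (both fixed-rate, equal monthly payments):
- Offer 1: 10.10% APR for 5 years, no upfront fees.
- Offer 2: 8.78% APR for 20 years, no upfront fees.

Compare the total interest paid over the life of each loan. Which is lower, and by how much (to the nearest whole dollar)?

Offer 1: at 10.10% the monthly rate is 0.0084167, so the payment is 147,000 × 0.0084167 / (1 − 1.0084167^−60) = $3,130.55.
Total interest on Offer 1 = 60 × $3,130.55 − $147,000 = $40,833.00.
Offer 2: at 8.78% the monthly rate is 0.0073167, so the payment is 147,000 × 0.0073167 / (1 − 1.0073167^−240) = $1,301.87.
Total interest on Offer 2 = 240 × $1,301.87 − $147,000 = $165,448.80.
Offer 1 is lower by $124,615.80.

Offer 1 by $124,616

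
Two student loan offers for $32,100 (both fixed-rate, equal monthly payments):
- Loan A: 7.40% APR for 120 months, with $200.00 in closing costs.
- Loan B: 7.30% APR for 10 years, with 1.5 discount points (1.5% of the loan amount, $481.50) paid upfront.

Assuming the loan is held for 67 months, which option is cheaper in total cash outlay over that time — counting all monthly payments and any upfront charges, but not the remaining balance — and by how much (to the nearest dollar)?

Loan A: monthly rate = 7.4%/12 = 0.0061667; payment = 32,100 × 0.0061667 / (1 − (1+0.0061667)^−120) = $379.36.
Loan B: monthly rate = 7.3%/12 = 0.0060833; payment = 32,100 × 0.0060833 / (1 − (1+0.0060833)^−120) = $377.69.
Over 67 months: Loan A costs 67 × $379.36 + $200.00 = $25,617.12; Loan B costs 67 × $377.69 + $481.50 = $25,786.73.
Loan A is cheaper by $25,786.73 − $25,617.12 = $169.61.

Loan A by $170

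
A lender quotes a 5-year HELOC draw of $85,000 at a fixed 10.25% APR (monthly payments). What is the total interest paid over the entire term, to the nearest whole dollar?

$23,988

Monthly rate = 10.25%/12 = 0.0085417; payment = 85,000 × 0.0085417 / (1 − (1+0.0085417)^−60) = $1,816.47.
Total paid = 60 × $1,816.47 = $108,988.20; interest = $108,988.20 − $85,000 = $23,988.20.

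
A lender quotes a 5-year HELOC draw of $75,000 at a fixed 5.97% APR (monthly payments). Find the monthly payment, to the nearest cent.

Monthly rate = 5.97%/12 = 0.0049750; payment = 75,000 × 0.0049750 / (1 − (1+0.0049750)^−60) = $1,448.91.

$1,448.91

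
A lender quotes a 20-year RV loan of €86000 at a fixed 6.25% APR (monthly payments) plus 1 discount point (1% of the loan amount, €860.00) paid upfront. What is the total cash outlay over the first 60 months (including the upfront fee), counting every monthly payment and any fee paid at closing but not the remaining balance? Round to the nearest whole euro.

€38,576

Monthly rate = 6.25%/12 = 0.0052083; payment = 86,000 × 0.0052083 / (1 − (1+0.0052083)^−240) = €628.60.
Total outlay = 60 × €628.60 + €860.00 = €38,576.00.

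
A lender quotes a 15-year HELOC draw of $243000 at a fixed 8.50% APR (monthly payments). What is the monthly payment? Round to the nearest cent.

At 8.50% the monthly rate is 0.0070833, so the payment is 243,000 × 0.0070833 / (1 − 1.0070833^−180) = $2,392.92.

$2,392.92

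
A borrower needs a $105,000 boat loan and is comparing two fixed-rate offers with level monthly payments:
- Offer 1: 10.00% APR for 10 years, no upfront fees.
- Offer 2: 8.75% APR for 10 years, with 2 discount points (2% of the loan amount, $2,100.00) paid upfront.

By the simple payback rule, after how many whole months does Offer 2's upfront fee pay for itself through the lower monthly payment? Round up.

30 months

Offer 1: monthly rate = 10%/12 = 0.0083333; payment = 105,000 × 0.0083333 / (1 − (1+0.0083333)^−120) = $1,387.58.
Offer 2: monthly rate = 8.75%/12 = 0.0072917; payment = 105,000 × 0.0072917 / (1 − (1+0.0072917)^−120) = $1,315.93.
Monthly savings = $1,387.58 − $1,315.93 = $71.65.
Break-even = $2,100.00 / $71.65 = 29.31 → 30 months.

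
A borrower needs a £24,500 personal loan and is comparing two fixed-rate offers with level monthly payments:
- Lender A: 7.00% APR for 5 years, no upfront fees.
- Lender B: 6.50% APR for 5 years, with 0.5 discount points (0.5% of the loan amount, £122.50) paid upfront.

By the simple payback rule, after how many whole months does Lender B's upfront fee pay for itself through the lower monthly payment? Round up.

Lender A: at 7.00% the monthly rate is 0.0058333, so the payment is 24,500 × 0.0058333 / (1 − 1.0058333^−60) = £485.13.
Lender B: at 6.50% the monthly rate is 0.0054167, so the payment is 24,500 × 0.0054167 / (1 − 1.0054167^−60) = £479.37.
Monthly savings = £485.13 − £479.37 = £5.76.
Break-even = £122.50 / £5.76 = 21.27 → 22 months.

22 months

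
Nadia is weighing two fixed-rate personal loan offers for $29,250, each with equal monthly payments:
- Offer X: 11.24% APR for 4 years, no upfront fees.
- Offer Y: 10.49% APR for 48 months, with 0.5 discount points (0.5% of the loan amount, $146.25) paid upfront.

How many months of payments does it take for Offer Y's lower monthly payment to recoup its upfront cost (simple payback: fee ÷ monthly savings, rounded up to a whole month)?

Offer X: at 11.24% the monthly rate is 0.0093667, so the payment is 29,250 × 0.0093667 / (1 − 1.0093667^−48) = $759.40.
Offer Y: monthly rate = 10.49%/12 = 0.0087417; payment = 29,250 × 0.0087417 / (1 − (1+0.0087417)^−48) = $748.76.
Monthly savings = $759.40 − $748.76 = $10.64.
Break-even = $146.25 / $10.64 = 13.75 → 14 months.

14 months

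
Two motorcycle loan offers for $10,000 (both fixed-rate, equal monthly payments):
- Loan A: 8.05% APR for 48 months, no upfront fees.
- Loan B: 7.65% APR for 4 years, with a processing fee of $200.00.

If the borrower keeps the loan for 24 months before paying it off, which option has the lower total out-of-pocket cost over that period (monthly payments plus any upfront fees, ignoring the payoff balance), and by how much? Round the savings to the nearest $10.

Loan A: at 8.05% the monthly rate is 0.0067083, so the payment is 10,000 × 0.0067083 / (1 − 1.0067083^−48) = $244.36.
Loan B: monthly rate = 7.65%/12 = 0.0063750; payment = 10,000 × 0.0063750 / (1 − (1+0.0063750)^−48) = $242.49.
Over 24 months: Loan A costs 24 × $244.36 = $5,864.64; Loan B costs 24 × $242.49 + $200.00 = $6,019.76.
Loan A is cheaper by $6,019.76 − $5,864.64 = $155.12.

Loan A by $160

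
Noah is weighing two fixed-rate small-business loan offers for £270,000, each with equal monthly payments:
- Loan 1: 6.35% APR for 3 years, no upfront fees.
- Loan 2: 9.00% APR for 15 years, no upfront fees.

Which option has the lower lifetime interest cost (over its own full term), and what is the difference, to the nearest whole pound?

Loan 1: at 6.35% the monthly rate is 0.0052917, so the payment is 270,000 × 0.0052917 / (1 − 1.0052917^−36) = £8,256.81.
Total interest on Loan 1 = 36 × £8,256.81 − £270,000 = £27,245.16.
Loan 2: monthly rate = 9%/12 = 0.0075000; payment = 270,000 × 0.0075000 / (1 − (1+0.0075000)^−180) = £2,738.52.
Total interest on Loan 2 = 180 × £2,738.52 − £270,000 = £222,933.60.
Loan 1 is lower by £195,688.44.

Loan 1 by £195,688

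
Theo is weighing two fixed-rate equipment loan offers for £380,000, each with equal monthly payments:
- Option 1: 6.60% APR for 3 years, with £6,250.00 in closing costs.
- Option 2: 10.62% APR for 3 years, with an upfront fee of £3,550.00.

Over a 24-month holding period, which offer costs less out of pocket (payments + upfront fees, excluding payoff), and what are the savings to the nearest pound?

Option 1 by £14,304

Option 1: at 6.60% the monthly rate is 0.0055000, so the payment is 380,000 × 0.0055000 / (1 − 1.0055000^−36) = £11,663.92.
Option 2: monthly rate = 10.62%/12 = 0.0088500; payment = 380,000 × 0.0088500 / (1 − (1+0.0088500)^−36) = £12,372.44.
Over 24 months: Option 1 costs 24 × £11,663.92 + £6,250.00 = £286,184.08; Option 2 costs 24 × £12,372.44 + £3,550.00 = £300,488.56.
Option 1 is cheaper by £300,488.56 − £286,184.08 = £14,304.48.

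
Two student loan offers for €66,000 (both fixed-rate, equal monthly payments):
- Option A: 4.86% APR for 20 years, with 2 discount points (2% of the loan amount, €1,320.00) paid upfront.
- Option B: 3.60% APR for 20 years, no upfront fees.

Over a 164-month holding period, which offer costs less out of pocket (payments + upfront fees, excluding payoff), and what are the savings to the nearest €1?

Option B by €8,587

Option A: at 4.86% the monthly rate is 0.0040500, so the payment is 66,000 × 0.0040500 / (1 − 1.0040500^−240) = €430.48.
Option B: at 3.60% the monthly rate is 0.0030000, so the payment is 66,000 × 0.0030000 / (1 − 1.0030000^−240) = €386.17.
Over 164 months: Option A costs 164 × €430.48 + €1,320.00 = €71,918.72; Option B costs 164 × €386.17 = €63,331.88.
Option B is cheaper by €71,918.72 − €63,331.88 = €8,586.84.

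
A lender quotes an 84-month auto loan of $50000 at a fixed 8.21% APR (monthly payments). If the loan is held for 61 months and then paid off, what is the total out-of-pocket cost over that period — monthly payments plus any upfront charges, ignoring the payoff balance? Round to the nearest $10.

$47,860

At 8.21% the monthly rate is 0.0068417, so the payment is 50,000 × 0.0068417 / (1 − 1.0068417^−84) = $784.55.
Total outlay = 61 × $784.55 = $47,857.55.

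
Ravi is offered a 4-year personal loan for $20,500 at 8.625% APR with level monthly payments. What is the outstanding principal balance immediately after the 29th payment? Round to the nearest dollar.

With monthly rate i = 8.625%/12 = 0.0071875, the balance after k of n payments is P · [(1+i)^n − (1+i)^k] / [(1+i)^n − 1].
(1+0.0071875)^48 = 1.41024869 and (1+0.0071875)^29 = 1.23083401, so the balance is 20,500 × (1.41024869 − 1.23083401) / (1.41024869 − 1) = $8,965.30.

$8,965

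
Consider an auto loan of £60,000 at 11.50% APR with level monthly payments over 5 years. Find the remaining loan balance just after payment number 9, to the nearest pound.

£53,036

With monthly rate i = 11.5%/12 = 0.0095833, the balance after k of n payments is P · [(1+i)^n − (1+i)^k] / [(1+i)^n − 1].
(1+0.0095833)^60 = 1.77227188 and (1+0.0095833)^9 = 1.08963125, so the balance is 60,000 × (1.77227188 − 1.08963125) / (1.77227188 − 1) = £53,036.29.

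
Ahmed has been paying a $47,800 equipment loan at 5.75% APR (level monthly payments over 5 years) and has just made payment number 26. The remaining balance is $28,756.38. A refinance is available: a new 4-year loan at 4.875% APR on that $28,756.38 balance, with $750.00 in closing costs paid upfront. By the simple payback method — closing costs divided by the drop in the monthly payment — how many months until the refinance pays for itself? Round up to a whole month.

3 months

Current payment = 47,800 × 5.75%/12 / (1 − (1+0.0047917)^−60) = $918.56.
Refinanced payment = 28,756.38 × 0.0040625 / (1 − (1+0.0040625)^−48) = $660.61.
Monthly savings = $918.56 − $660.61 = $257.95.
Break-even = $750.00 / $257.95 = 2.91 → 3 months.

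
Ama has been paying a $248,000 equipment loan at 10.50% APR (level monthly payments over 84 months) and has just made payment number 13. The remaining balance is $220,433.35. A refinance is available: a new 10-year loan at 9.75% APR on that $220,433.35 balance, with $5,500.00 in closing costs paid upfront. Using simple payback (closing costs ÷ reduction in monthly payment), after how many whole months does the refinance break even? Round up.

5 months

Current payment = 248,000 × 10.5%/12 / (1 − (1+0.0087500)^−84) = $4,181.45.
Refinanced payment = 220,433.35 × 0.0081250 / (1 − (1+0.0081250)^−120) = $2,882.61.
Monthly savings = $4,181.45 − $2,882.61 = $1,298.84.
Break-even = $5,500.00 / $1,298.84 = 4.23 → 5 months.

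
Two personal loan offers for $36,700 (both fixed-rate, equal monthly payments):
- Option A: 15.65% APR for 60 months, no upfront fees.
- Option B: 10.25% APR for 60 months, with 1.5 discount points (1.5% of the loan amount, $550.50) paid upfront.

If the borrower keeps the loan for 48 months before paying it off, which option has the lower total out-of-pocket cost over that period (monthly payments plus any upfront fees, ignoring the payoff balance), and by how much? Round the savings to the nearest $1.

Option B by $4,315

Option A: at 15.65% the monthly rate is 0.0130417, so the payment is 36,700 × 0.0130417 / (1 − 1.0130417^−60) = $885.66.
Option B: monthly rate = 10.25%/12 = 0.0085417; payment = 36,700 × 0.0085417 / (1 − (1+0.0085417)^−60) = $784.29.
Over 48 months: Option A costs 48 × $885.66 = $42,511.68; Option B costs 48 × $784.29 + $550.50 = $38,196.42.
Option B is cheaper by $42,511.68 − $38,196.42 = $4,315.26.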